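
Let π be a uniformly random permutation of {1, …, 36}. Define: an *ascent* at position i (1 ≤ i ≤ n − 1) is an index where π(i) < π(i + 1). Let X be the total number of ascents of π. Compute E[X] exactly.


Write X = Σ X_I over i = 1, …, 35, with X_I the indicator of one ascent.
There are 35 indicators.
For each fixed i, the pair (π(i), π(i+1)) is a uniformly random ordered pair of distinct values from {1, …, 36}; by symmetry P[π(i) < π(i+1)] = 1/2.
By linearity: E[X] = 35 · (1/2) = (36 − 1) · (1/2) = 35/2 ≈ 17.500000.

E[X] = 35/2 = 17.500000.


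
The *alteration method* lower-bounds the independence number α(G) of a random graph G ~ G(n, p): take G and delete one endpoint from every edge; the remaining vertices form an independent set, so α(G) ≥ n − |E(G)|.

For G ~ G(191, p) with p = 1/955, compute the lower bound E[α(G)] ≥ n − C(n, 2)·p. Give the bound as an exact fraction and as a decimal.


E[|E(G)|] = C(191, 2)·p = 18145 · (1/955) = 19.
E[α(G)] ≥ n − E[|E(G)|] = 191 − 19 = 172.
Numerically: ≈ 172.0000.
(This is only a lower bound; the true E[α(G)] may be larger.)

E[α(G)] ≥ 172 ≈ 172.0000.


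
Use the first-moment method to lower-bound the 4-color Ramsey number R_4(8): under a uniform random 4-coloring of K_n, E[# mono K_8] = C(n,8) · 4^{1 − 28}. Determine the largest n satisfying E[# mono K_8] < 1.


We need C(n, 8) · 4^{1 − 28} < 1, i.e. C(n, 8) < 4^{28 − 1} = 18014398509481984.
Check values of n near the boundary:
  n = 404: C(404, 8) = 16415071523485570; 16415071523485570 < 18014398509481984? YES
  n = 405: C(405, 8) = 16745853821188050; 16745853821188050 < 18014398509481984? YES
  n = 406: C(406, 8) = 17082453897995850; 17082453897995850 < 18014398509481984? YES
  n = 407: C(407, 8) = 17424959239309050; 17424959239309050 < 18014398509481984? YES
  n = 408: C(408, 8) = 17773458424095231; 17773458424095231 < 18014398509481984? YES
  n = 409: C(409, 8) = 18128041135797879; 18128041135797879 < 18014398509481984? NO
The largest n with C(n, 8) < 18014398509481984 is n = 408 (where E[X] = 17773458424095231/18014398509481984 ≈ 0.987). Hence R_4(8) > 408, i.e. R_4(8) ≥ 409.

Largest n = 408; hence R_4(8) > 408.


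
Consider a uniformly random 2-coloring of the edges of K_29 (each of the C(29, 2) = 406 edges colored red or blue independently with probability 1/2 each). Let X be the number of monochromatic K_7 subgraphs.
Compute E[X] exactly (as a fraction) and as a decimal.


Let X = Σ_S X_S over the C(29, 7) = 1560780 subsets S of size 7, where X_S = 1 if the K_7 on S is monochromatic.
For a fixed S, the K_7 on S has C(7, 2) = 21 edges. P[all 21 edges red] = (1/2)^21, and likewise for blue, so P[monochromatic] = 2·(1/2)^21 = 2^{1 − 21} = 1/1048576.
Summing: E[X] = C(29, 7) · 2^{1 − 21} = 1560780 · 1/1048576 = 390195/262144.
Numerically: E[X] ≈ 1.488476.

E[X] = C(29,7)·2^(1−C(7,2)) = 390195/262144 ≈ 1.488476.


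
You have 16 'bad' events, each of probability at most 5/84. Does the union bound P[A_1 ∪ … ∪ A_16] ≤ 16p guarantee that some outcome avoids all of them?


Union bound: P[∪_{i=1}^{16} A_i] ≤ Σ_i P[A_i] ≤ 16·p = 16·(5/84) = 20/21.
Numerically: 20/21 ≈ 0.952381.
Is 20/21 < 1? YES.
Since P[∪ A_i] ≤ 20/21 < 1, the complement has P[∩ A_i^c] ≥ 1 − 20/21 = 1/21 > 0, so some outcome avoids every A_i.

16·p = 20/21 ≈ 0.952381; existence CERTIFIED by the union bound.


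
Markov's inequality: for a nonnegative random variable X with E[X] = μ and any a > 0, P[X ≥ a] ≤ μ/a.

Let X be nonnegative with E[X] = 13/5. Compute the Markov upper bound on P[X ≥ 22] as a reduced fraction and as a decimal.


μ = E[X] = 13/5, a = 22.
Markov: P[X ≥ 22] ≤ μ/a = (13/5)/22 = 13/110.
Numerically: ≈ 0.118182.
(Since a = 22 > μ = 2.600000, the bound 13/110 is < 1 and informative.)

P[X ≥ 22] ≤ 13/110 ≈ 0.118182.


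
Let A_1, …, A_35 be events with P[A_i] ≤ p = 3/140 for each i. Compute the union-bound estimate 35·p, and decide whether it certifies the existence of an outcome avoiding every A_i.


Union bound: P[∪_{i=1}^{35} A_i] ≤ Σ_i P[A_i] ≤ 35·p = 35·(3/140) = 3/4.
Numerically: 3/4 ≈ 0.750.
Is 3/4 < 1? YES.
Since P[∪ A_i] ≤ 3/4 < 1, the complement has P[∩ A_i^c] ≥ 1 − 3/4 = 1/4 > 0, so some outcome avoids every A_i.

35·p = 3/4 ≈ 0.750; existence CERTIFIED by the union bound.


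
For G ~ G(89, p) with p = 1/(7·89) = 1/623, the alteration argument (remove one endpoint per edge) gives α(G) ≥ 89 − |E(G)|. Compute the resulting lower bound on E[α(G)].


E[|E(G)|] = C(89, 2)·p = 3916 · (1/623) = 44/7.
E[α(G)] ≥ n − E[|E(G)|] = 89 − 44/7 = 579/7.
Numerically: ≈ 82.714.
(This is only a lower bound; the true E[α(G)] may be larger.)

E[α(G)] ≥ 579/7 ≈ 82.714.


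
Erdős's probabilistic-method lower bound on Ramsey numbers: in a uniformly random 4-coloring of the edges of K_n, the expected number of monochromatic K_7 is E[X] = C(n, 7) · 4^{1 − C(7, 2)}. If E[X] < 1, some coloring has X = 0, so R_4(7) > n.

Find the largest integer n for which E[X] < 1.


We need C(n, 7) · 4^{1 − 21} < 1, i.e. C(n, 7) < 4^{21 − 1} = 1099511627776.
Check values of n near the boundary:
  n = 176: C(176, 7) = 919790691600; 919790691600 < 1099511627776? YES
  n = 177: C(177, 7) = 957664425960; 957664425960 < 1099511627776? YES
  n = 178: C(178, 7) = 996867063280; 996867063280 < 1099511627776? YES
  n = 179: C(179, 7) = 1037437234460; 1037437234460 < 1099511627776? YES
  n = 180: C(180, 7) = 1079414463600; 1079414463600 < 1099511627776? YES
  n = 181: C(181, 7) = 1122839183400; 1122839183400 < 1099511627776? NO
  n = 182: C(182, 7) = 1167752750736; 1167752750736 < 1099511627776? NO
  n = 183: C(183, 7) = 1214197462413; 1214197462413 < 1099511627776? NO
The largest n with C(n, 7) < 1099511627776 is n = 180 (where E[X] = 67463403975/68719476736 ≈ 0.982). Hence R_4(7) > 180, i.e. R_4(7) ≥ 181.

Largest n = 180; hence R_4(7) > 180.


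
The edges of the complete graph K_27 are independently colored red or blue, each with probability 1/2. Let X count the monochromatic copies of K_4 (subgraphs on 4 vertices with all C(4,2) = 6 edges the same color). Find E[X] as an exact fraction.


Let X = Σ_S X_S over the C(27, 4) = 17550 subsets S of size 4, where X_S = 1 if the K_4 on S is monochromatic.
For a fixed S, the K_4 on S has C(4, 2) = 6 edges. P[all 6 edges red] = (1/2)^6, and likewise for blue, so P[monochromatic] = 2·(1/2)^6 = 2^{1 − 6} = 1/32.
By linearity of expectation: E[X] = C(27, 4) · 2^{1 − 6} = 17550 · 1/32 = 8775/16.
Numerically: E[X] ≈ 548.4375.

E[X] = C(27,4)·2^(1−C(4,2)) = 8775/16 ≈ 548.4375.


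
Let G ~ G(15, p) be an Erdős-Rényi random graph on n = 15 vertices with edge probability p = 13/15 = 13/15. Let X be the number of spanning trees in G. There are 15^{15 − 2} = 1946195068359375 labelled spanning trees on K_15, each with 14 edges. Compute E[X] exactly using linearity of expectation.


K_15 has 15^{15 − 2} = 1946195068359375 labelled spanning trees.
For each such spanning tree H, let X_H = 1 if all 14 edges of H are present in G. Then P[X_H = 1] = p^{14} = (13/15)^{14} = 3937376385699289/29192926025390625.
Summing the indicators: E[X] = Σ_H E[X_H] = 1946195068359375 · p^{14} = 1946195068359375 · 3937376385699289/29192926025390625 = 3937376385699289/15.
Numerically: E[X] ≈ 2.625e+14.

E[X] = 1946195068359375 · (13/15)^{14} = 3937376385699289/15 ≈ 2.625e+14.


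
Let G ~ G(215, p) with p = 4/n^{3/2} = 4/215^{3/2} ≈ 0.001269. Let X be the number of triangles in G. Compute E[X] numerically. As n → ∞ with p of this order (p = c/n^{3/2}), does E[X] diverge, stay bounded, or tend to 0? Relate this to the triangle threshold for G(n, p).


Number of potential triangles: C(215, 3) = 1633355.
Each occurs with probability p³ ≈ (0.001269)³ ≈ 2.042711e-09.
By linearity: E[X] = C(215, 3)·p³ ≈ 1633355 · 2.042711e-09 ≈ 0.0033.
Since α = 3/2 > 1, p = c/n^{3/2} = o(1/n) is below the triangle threshold p ~ 1/n. Asymptotically E[X] ~ (c³/6)·n^{3(1−α)} = (4³/6)·n^{-1.5} → 0, so by Markov's inequality G has no triangles w.h.p.

E[X] ≈ 0.0033; in regime p = Θ(1/n^{3/2}) E[X] tends to 0 (below the triangle threshold p ~ 1/n).


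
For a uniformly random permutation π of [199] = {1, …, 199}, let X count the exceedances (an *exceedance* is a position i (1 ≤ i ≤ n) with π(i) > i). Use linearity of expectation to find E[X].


Write X = Σ_{i=1}^{199} X_i, where X_i = 1_{π(i) > i}.
For each fixed i, π(i) is uniform over {1, …, 199} (marginal of a uniform permutation), so P[π(i) > i] = (n − i)/n. Summing: Σ_{i=1}^{199} (n − i)/n = (0 + 1 + … + 198)/199 = 199(199 − 1)/(2·199) = (199 − 1)/2.
Hence E[X] = Σ_{i=1}^{199} (199 − i)/199 = 99 ≈ 99.000000.

E[X] = 99 = 99.000000.


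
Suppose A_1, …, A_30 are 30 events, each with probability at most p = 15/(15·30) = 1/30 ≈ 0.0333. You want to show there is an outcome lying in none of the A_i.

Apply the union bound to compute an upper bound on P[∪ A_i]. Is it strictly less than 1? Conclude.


Union bound: P[∪_{i=1}^{30} A_i] ≤ Σ_i P[A_i] ≤ 30·p = 30·(1/30) = 1.
Numerically: 1 ≈ 1.0000.
Is 1 < 1? NO.
Since the bound 1 is ≥ 1, the union bound is uninformative here; it does NOT by itself certify existence.

30·p = 1 ≈ 1.0000; existence NOT certified by the union bound.


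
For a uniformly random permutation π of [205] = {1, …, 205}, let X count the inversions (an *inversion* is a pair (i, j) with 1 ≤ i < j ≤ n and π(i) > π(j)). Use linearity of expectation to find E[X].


Write X = Σ X_I over the C(205, 2) = 20910 pairs i < j, with X_I the indicator of one inversion.
There are 20910 indicators.
For each fixed pair i < j, the values π(i) and π(j) are two distinct elements of {1, …, 205} in uniformly random order; by symmetry P[π(i) > π(j)] = 1/2.
By linearity: E[X] = 20910 · (1/2) = C(205, 2) · (1/2) = 20910/2 = 10455 ≈ 10455.0000.

E[X] = 10455 = 10455.0000.


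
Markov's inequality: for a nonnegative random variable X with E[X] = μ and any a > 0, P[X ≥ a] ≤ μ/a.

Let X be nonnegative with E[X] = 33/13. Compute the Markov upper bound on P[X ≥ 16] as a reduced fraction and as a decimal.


μ = E[X] = 33/13, a = 16.
Markov: P[X ≥ 16] ≤ μ/a = (33/13)/16 = 33/208.
Numerically: ≈ 0.159.
(Since a = 16 > μ = 2.538, the bound 33/208 is < 1 and informative.)

P[X ≥ 16] ≤ 33/208 ≈ 0.159.


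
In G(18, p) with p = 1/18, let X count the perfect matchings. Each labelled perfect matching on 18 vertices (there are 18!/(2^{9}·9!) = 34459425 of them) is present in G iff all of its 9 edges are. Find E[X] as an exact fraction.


K_18 has 18!/(2^{9}·9!) = 34459425 labelled perfect matchings.
For each such perfect matching H, let X_H = 1 if all 9 edges of H are present in G. Then P[X_H = 1] = p^{9} = (1/18)^{9} = 1/198359290368.
Summing the indicators: E[X] = Σ_H E[X_H] = 34459425 · p^{9} = 34459425 · 1/198359290368 = 425425/2448880128.
Numerically: E[X] ≈ 0.0001737.

E[X] = 34459425 · (1/18)^{9} = 425425/2448880128 ≈ 0.0001737.


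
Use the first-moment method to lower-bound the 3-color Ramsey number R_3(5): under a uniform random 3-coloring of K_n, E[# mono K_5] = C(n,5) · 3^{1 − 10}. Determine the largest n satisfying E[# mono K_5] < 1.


We need C(n, 5) · 3^{1 − 10} < 1, i.e. C(n, 5) < 3^{10 − 1} = 19683.
Check values of n near the boundary:
  n = 17: C(17, 5) = 6188; 6188 < 19683? YES
  n = 18: C(18, 5) = 8568; 8568 < 19683? YES
  n = 19: C(19, 5) = 11628; 11628 < 19683? YES
  n = 20: C(20, 5) = 15504; 15504 < 19683? YES
  n = 21: C(21, 5) = 20349; 20349 < 19683? NO
  n = 22: C(22, 5) = 26334; 26334 < 19683? NO
The largest n with C(n, 5) < 19683 is n = 20 (where E[X] = 5168/6561 ≈ 0.78768). Hence R_3(5) > 20, i.e. R_3(5) ≥ 21.

Largest n = 20; hence R_3(5) > 20.


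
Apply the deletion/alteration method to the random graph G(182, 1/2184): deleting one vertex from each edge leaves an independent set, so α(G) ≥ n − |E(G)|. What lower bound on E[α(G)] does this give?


E[|E(G)|] = C(182, 2)·p = 16471 · (1/2184) = 181/24.
E[α(G)] ≥ n − E[|E(G)|] = 182 − 181/24 = 4187/24.
Numerically: ≈ 174.45833.
(This is only a lower bound; the true E[α(G)] may be larger.)

E[α(G)] ≥ 4187/24 ≈ 174.45833.


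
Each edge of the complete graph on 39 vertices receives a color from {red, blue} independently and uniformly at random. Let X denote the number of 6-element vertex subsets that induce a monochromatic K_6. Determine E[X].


Let X = Σ_S X_S over the C(39, 6) = 3262623 subsets S of size 6, where X_S = 1 if the K_6 on S is monochromatic.
For a fixed S, the K_6 on S has C(6, 2) = 15 edges. P[all 15 edges red] = (1/2)^15, and likewise for blue, so P[monochromatic] = 2·(1/2)^15 = 2^{1 − 15} = 1/16384.
By linearity of expectation: E[X] = C(39, 6) · 2^{1 − 15} = 3262623 · 1/16384 = 3262623/16384.
Numerically: E[X] ≈ 199.135.

E[X] = C(39,6)·2^(1−C(6,2)) = 3262623/16384 ≈ 199.135.


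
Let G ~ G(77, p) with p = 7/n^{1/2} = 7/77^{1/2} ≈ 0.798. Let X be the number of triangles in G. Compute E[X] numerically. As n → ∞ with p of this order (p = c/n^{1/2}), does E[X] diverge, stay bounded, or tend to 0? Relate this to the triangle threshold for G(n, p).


Number of potential triangles: C(77, 3) = 73150.
Each occurs with probability p³ ≈ (0.798)³ ≈ 5.07643e-01.
By linearity: E[X] = C(77, 3)·p³ ≈ 73150 · 5.07643e-01 ≈ 37134.054.
Since α = 1/2 < 1, p = c/n^{1/2} ≫ 1/n is above the triangle threshold p ~ 1/n. Asymptotically E[X] ~ (c³/6)·n^{3(1−α)} = (7³/6)·n^{1.5} → ∞; triangles are abundant w.h.p.

E[X] ≈ 37134.054; in regime p = Θ(1/n^{1/2}) E[X] diverges (above the triangle threshold p ~ 1/n).


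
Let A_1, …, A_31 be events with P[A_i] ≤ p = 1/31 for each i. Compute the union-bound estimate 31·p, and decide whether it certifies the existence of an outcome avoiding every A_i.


Union bound: P[∪_{i=1}^{31} A_i] ≤ Σ_i P[A_i] ≤ 31·p = 31·(1/31) = 1.
Numerically: 1 ≈ 1.000000.
Is 1 < 1? NO.
Since the bound 1 is ≥ 1, the union bound is uninformative here; it does NOT by itself certify existence.

31·p = 1 ≈ 1.000000; existence NOT certified by the union bound.


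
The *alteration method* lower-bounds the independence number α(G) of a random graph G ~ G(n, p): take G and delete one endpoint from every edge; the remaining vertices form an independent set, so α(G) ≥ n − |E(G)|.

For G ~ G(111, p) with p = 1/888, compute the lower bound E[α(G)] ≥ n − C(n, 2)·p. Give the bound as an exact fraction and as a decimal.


E[|E(G)|] = C(111, 2)·p = 6105 · (1/888) = 55/8.
E[α(G)] ≥ n − E[|E(G)|] = 111 − 55/8 = 833/8.
Numerically: ≈ 104.12500.
(This is only a lower bound; the true E[α(G)] may be larger.)

E[α(G)] ≥ 833/8 ≈ 104.12500.


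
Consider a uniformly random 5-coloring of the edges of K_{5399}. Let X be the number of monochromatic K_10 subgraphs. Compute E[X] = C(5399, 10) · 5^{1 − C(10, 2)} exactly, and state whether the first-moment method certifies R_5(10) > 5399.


E[X] = C(5399, 10) · 5^{1 − 45} = 5751065658334180080797359164706 · 5^{−44} = 5751065658334180080797359164706/5684341886080801486968994140625.
As a reduced fraction: E[X] = 5751065658334180080797359164706/5684341886080801486968994140625 ≈ 1.0117.
Is E[X] < 1? NO.
Since E[X] ≥ 1, the first-moment bound is inconclusive at n = 5399; it does NOT by itself certify R_5(10) > 5399.

E[X] = 5751065658334180080797359164706/5684341886080801486968994140625 ≈ 1.0117; E[X] ≥ 1; first-moment method inconclusive here.


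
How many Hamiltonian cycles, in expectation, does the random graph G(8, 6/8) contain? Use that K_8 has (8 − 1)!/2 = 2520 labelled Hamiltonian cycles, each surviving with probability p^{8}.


K_8 has (8 − 1)!/2 = 2520 labelled Hamiltonian cycles.
For each such Hamiltonian cycle H, let X_H = 1 if all 8 edges of H are present in G. Then P[X_H = 1] = p^{8} = (3/4)^{8} = 6561/65536.
By linearity: E[X] = Σ_H E[X_H] = 2520 · p^{8} = 2520 · 6561/65536 = 2066715/8192.
Numerically: E[X] ≈ 252.285.

E[X] = 2520 · (3/4)^{8} = 2066715/8192 ≈ 252.285.


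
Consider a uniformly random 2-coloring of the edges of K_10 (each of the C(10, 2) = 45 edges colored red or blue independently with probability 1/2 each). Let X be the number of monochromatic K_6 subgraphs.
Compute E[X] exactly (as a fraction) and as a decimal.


Let X = Σ_S X_S over the C(10, 6) = 210 subsets S of size 6, where X_S = 1 if the K_6 on S is monochromatic.
For a fixed S, the K_6 on S has C(6, 2) = 15 edges. P[all 15 edges red] = (1/2)^15, and likewise for blue, so P[monochromatic] = 2·(1/2)^15 = 2^{1 − 15} = 1/16384.
By linearity: E[X] = C(10, 6) · 2^{1 − 15} = 210 · 1/16384 = 105/8192.
Numerically: E[X] ≈ 0.0128.

E[X] = C(10,6)·2^(1−C(6,2)) = 105/8192 ≈ 0.0128.


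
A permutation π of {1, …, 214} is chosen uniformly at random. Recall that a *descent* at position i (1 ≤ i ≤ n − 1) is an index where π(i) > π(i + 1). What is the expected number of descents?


Write X = Σ X_I over i = 1, …, 213, with X_I the indicator of one descent.
There are 213 indicators.
For each fixed i, the pair (π(i), π(i+1)) is a uniformly random ordered pair of distinct values from {1, …, 214}; by symmetry P[π(i) > π(i+1)] = 1/2.
By linearity: E[X] = 213 · (1/2) = (214 − 1) · (1/2) = 213/2 ≈ 106.500000.

E[X] = 213/2 = 106.500000.


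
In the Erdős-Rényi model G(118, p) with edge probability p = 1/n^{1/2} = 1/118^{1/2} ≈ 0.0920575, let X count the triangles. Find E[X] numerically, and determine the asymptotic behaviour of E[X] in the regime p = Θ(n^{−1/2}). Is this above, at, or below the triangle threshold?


Number of potential triangles: C(118, 3) = 266916.
Each occurs with probability p³ ≈ (0.0920575)³ ≈ 7.80147981e-04.
By linearity: E[X] = C(118, 3)·p³ ≈ 266916 · 7.80147981e-04 ≈ 208.233979.
Since α = 1/2 < 1, p = c/n^{1/2} ≫ 1/n is above the triangle threshold p ~ 1/n. Asymptotically E[X] ~ (c³/6)·n^{3(1−α)} = (1³/6)·n^{1.5} → ∞; triangles are abundant w.h.p.

E[X] ≈ 208.233979; in regime p = Θ(1/n^{1/2}) E[X] diverges (above the triangle threshold p ~ 1/n).


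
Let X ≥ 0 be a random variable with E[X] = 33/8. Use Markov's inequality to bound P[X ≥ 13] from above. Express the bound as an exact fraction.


μ = E[X] = 33/8, a = 13.
Markov: P[X ≥ 13] ≤ μ/a = (33/8)/13 = 33/104.
Numerically: ≈ 0.31731.
(Since a = 13 > μ = 4.12500, the bound 33/104 is < 1 and informative.)

P[X ≥ 13] ≤ 33/104 ≈ 0.31731.


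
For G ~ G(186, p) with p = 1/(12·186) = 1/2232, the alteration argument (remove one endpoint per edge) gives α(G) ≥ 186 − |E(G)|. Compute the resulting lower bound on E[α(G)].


E[|E(G)|] = C(186, 2)·p = 17205 · (1/2232) = 185/24.
E[α(G)] ≥ n − E[|E(G)|] = 186 − 185/24 = 4279/24.
Numerically: ≈ 178.2917.
(This is only a lower bound; the true E[α(G)] may be larger.)

E[α(G)] ≥ 4279/24 ≈ 178.2917.


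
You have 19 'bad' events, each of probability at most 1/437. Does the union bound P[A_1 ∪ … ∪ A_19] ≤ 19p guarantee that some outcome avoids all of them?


Union bound: P[∪_{i=1}^{19} A_i] ≤ Σ_i P[A_i] ≤ 19·p = 19·(1/437) = 1/23.
Numerically: 1/23 ≈ 0.04348.
Is 1/23 < 1? YES.
Since P[∪ A_i] ≤ 1/23 < 1, the complement has P[∩ A_i^c] ≥ 1 − 1/23 = 22/23 > 0, so some outcome avoids every A_i.

19·p = 1/23 ≈ 0.04348; existence CERTIFIED by the union bound.


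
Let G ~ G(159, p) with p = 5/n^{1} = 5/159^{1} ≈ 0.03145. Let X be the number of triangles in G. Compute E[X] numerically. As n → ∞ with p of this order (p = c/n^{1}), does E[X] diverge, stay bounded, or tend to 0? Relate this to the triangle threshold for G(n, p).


Number of potential triangles: C(159, 3) = 657359.
Each occurs with probability p³ ≈ (0.03145)³ ≈ 3.109701e-05.
By linearity: E[X] = C(159, 3)·p³ ≈ 657359 · 3.109701e-05 ≈ 20.4419.
Here α = 1, so p = 5/n is exactly at the triangle threshold p ~ 1/n. Asymptotically E[X] → c³/6 = 5³/6 = 125/6 ≈ 20.8333, a bounded constant. In this regime the triangle count is asymptotically Poisson(c³/6).

E[X] ≈ 20.4419; in regime p = Θ(1/n^{1}) E[X] stays bounded (at the triangle threshold p ~ 1/n).


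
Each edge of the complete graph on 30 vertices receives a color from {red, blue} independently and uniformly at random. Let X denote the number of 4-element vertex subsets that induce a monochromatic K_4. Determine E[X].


Let X = Σ_S X_S over the C(30, 4) = 27405 subsets S of size 4, where X_S = 1 if the K_4 on S is monochromatic.
For a fixed S, the K_4 on S has C(4, 2) = 6 edges. P[all 6 edges red] = (1/2)^6, and likewise for blue, so P[monochromatic] = 2·(1/2)^6 = 2^{1 − 6} = 1/32.
By linearity: E[X] = C(30, 4) · 2^{1 − 6} = 27405 · 1/32 = 27405/32.
Numerically: E[X] ≈ 856.40625.

E[X] = C(30,4)·2^(1−C(4,2)) = 27405/32 ≈ 856.40625.


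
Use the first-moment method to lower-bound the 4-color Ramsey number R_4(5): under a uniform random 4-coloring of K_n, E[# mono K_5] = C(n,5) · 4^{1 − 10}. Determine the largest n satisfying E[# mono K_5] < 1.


We need C(n, 5) · 4^{1 − 10} < 1, i.e. C(n, 5) < 4^{10 − 1} = 262144.
Check values of n near the boundary:
  n = 31: C(31, 5) = 169911; 169911 < 262144? YES
  n = 32: C(32, 5) = 201376; 201376 < 262144? YES
  n = 33: C(33, 5) = 237336; 237336 < 262144? YES
  n = 34: C(34, 5) = 278256; 278256 < 262144? NO
  n = 35: C(35, 5) = 324632; 324632 < 262144? NO
  n = 36: C(36, 5) = 376992; 376992 < 262144? NO
The largest n with C(n, 5) < 262144 is n = 33 (where E[X] = 29667/32768 ≈ 0.90536). Hence R_4(5) > 33, i.e. R_4(5) ≥ 34.

Largest n = 33; hence R_4(5) > 33.


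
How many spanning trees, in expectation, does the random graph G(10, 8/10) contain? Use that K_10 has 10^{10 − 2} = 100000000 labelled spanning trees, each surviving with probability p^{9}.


K_10 has 10^{10 − 2} = 100000000 labelled spanning trees.
For each such spanning tree H, let X_H = 1 if all 9 edges of H are present in G. Then P[X_H = 1] = p^{9} = (4/5)^{9} = 262144/1953125.
By linearity: E[X] = Σ_H E[X_H] = 100000000 · p^{9} = 100000000 · 262144/1953125 = 67108864/5.
Numerically: E[X] ≈ 1.34e+07.

E[X] = 100000000 · (4/5)^{9} = 67108864/5 ≈ 1.34e+07.


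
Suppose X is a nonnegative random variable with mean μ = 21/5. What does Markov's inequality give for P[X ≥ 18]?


μ = E[X] = 21/5, a = 18.
Markov: P[X ≥ 18] ≤ μ/a = (21/5)/18 = 7/30.
Numerically: ≈ 0.2333.
(Since a = 18 > μ = 4.2000, the bound 7/30 is < 1 and informative.)

P[X ≥ 18] ≤ 7/30 ≈ 0.2333.


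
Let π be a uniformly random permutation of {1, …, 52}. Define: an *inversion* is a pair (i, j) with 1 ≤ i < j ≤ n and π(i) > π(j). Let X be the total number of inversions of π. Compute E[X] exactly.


Write X = Σ X_I over the C(52, 2) = 1326 pairs i < j, with X_I the indicator of one inversion.
There are 1326 indicators.
For each fixed pair i < j, the values π(i) and π(j) are two distinct elements of {1, …, 52} in uniformly random order; by symmetry P[π(i) > π(j)] = 1/2.
By linearity: E[X] = 1326 · (1/2) = C(52, 2) · (1/2) = 1326/2 = 663 ≈ 663.000.

E[X] = 663 = 663.000.


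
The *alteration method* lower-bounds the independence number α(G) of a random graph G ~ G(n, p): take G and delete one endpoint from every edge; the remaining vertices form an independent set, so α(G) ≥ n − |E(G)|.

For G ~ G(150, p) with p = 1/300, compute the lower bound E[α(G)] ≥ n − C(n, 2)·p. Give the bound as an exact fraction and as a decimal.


E[|E(G)|] = C(150, 2)·p = 11175 · (1/300) = 149/4.
E[α(G)] ≥ n − E[|E(G)|] = 150 − 149/4 = 451/4.
Numerically: ≈ 112.75000.
(This is only a lower bound; the true E[α(G)] may be larger.)

E[α(G)] ≥ 451/4 ≈ 112.75000.


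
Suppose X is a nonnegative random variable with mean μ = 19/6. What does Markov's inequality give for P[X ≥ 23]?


μ = E[X] = 19/6, a = 23.
Markov: P[X ≥ 23] ≤ μ/a = (19/6)/23 = 19/138.
Numerically: ≈ 0.13768.
(Since a = 23 > μ = 3.16667, the bound 19/138 is < 1 and informative.)

P[X ≥ 23] ≤ 19/138 ≈ 0.13768.


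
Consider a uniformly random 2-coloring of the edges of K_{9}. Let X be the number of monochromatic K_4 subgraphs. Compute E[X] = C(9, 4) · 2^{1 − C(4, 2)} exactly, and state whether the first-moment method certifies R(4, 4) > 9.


E[X] = C(9, 4) · 2^{1 − 6} = 126 · 2^{−5} = 126/32.
As a reduced fraction: E[X] = 63/16 ≈ 3.9375.
Is E[X] < 1? NO.
Since E[X] ≥ 1, the first-moment bound is inconclusive at n = 9; it does NOT by itself certify R(4, 4) > 9.

E[X] = 63/16 ≈ 3.9375; E[X] ≥ 1; first-moment method inconclusive here.


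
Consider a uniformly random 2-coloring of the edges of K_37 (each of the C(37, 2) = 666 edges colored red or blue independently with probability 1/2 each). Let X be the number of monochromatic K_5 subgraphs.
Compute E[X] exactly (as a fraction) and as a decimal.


Let X = Σ_S X_S over the C(37, 5) = 435897 subsets S of size 5, where X_S = 1 if the K_5 on S is monochromatic.
For a fixed S, the K_5 on S has C(5, 2) = 10 edges. P[all 10 edges red] = (1/2)^10, and likewise for blue, so P[monochromatic] = 2·(1/2)^10 = 2^{1 − 10} = 1/512.
By linearity: E[X] = C(37, 5) · 2^{1 − 10} = 435897 · 1/512 = 435897/512.
Numerically: E[X] ≈ 851.3613.

E[X] = C(37,5)·2^(1−C(5,2)) = 435897/512 ≈ 851.3613.


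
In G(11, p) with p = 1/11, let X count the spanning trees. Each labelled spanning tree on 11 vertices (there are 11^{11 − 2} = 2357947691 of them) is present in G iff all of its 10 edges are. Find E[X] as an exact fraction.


K_11 has 11^{11 − 2} = 2357947691 labelled spanning trees.
For each such spanning tree H, let X_H = 1 if all 10 edges of H are present in G. Then P[X_H = 1] = p^{10} = (1/11)^{10} = 1/25937424601.
By linearity: E[X] = Σ_H E[X_H] = 2357947691 · p^{10} = 2357947691 · 1/25937424601 = 1/11.
Numerically: E[X] ≈ 0.0909.

E[X] = 2357947691 · (1/11)^{10} = 1/11 ≈ 0.0909.


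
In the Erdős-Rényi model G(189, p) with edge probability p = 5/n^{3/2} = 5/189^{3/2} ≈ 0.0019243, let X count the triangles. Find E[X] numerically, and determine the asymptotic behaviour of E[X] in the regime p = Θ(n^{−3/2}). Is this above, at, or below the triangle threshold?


Number of potential triangles: C(189, 3) = 1107414.
Each occurs with probability p³ ≈ (0.0019243)³ ≈ 7.1257715e-09.
By linearity: E[X] = C(189, 3)·p³ ≈ 1107414 · 7.1257715e-09 ≈ 0.00789.
Since α = 3/2 > 1, p = c/n^{3/2} = o(1/n) is below the triangle threshold p ~ 1/n. Asymptotically E[X] ~ (c³/6)·n^{3(1−α)} = (5³/6)·n^{-1.5} → 0, so by Markov's inequality G has no triangles w.h.p.

E[X] ≈ 0.00789; in regime p = Θ(1/n^{3/2}) E[X] tends to 0 (below the triangle threshold p ~ 1/n).


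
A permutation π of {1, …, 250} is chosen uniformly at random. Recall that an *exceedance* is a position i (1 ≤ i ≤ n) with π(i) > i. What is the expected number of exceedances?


Write X = Σ_{i=1}^{250} X_i, where X_i = 1_{π(i) > i}.
For each fixed i, π(i) is uniform over {1, …, 250} (marginal of a uniform permutation), so P[π(i) > i] = (n − i)/n. Summing: Σ_{i=1}^{250} (n − i)/n = (0 + 1 + … + 249)/250 = 250(250 − 1)/(2·250) = (250 − 1)/2.
Hence E[X] = Σ_{i=1}^{250} (250 − i)/250 = 249/2 ≈ 124.500.

E[X] = 249/2 = 124.500.


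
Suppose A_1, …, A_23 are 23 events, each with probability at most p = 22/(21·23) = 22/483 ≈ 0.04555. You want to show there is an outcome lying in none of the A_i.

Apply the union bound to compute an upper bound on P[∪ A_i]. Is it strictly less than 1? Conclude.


Union bound: P[∪_{i=1}^{23} A_i] ≤ Σ_i P[A_i] ≤ 23·p = 23·(22/483) = 22/21.
Numerically: 22/21 ≈ 1.04762.
Is 22/21 < 1? NO.
Since the bound 22/21 is ≥ 1, the union bound is uninformative here; it does NOT by itself certify existence.

23·p = 22/21 ≈ 1.04762; existence NOT certified by the union bound.


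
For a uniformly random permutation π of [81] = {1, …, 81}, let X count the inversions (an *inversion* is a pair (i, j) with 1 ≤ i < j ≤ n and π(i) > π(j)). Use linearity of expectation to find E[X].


Write X = Σ X_I over the C(81, 2) = 3240 pairs i < j, with X_I the indicator of one inversion.
There are 3240 indicators.
For each fixed pair i < j, the values π(i) and π(j) are two distinct elements of {1, …, 81} in uniformly random order; by symmetry P[π(i) > π(j)] = 1/2.
By linearity: E[X] = 3240 · (1/2) = C(81, 2) · (1/2) = 3240/2 = 1620 ≈ 1620.0000.

E[X] = 1620 = 1620.0000.


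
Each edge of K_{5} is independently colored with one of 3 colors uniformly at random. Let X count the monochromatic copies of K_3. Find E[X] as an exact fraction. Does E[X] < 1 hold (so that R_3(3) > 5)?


E[X] = C(5, 3) · 3^{1 − 3} = 10 · 3^{−2} = 10/9.
As a reduced fraction: E[X] = 10/9 ≈ 1.111.
Is E[X] < 1? NO.
Since E[X] ≥ 1, the first-moment bound is inconclusive at n = 5; it does NOT by itself certify R_3(3) > 5.

E[X] = 10/9 ≈ 1.111; E[X] ≥ 1; first-moment method inconclusive here.


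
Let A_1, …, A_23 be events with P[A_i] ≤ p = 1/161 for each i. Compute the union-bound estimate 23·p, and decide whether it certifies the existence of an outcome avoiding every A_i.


Union bound: P[∪_{i=1}^{23} A_i] ≤ Σ_i P[A_i] ≤ 23·p = 23·(1/161) = 1/7.
Numerically: 1/7 ≈ 0.142857.
Is 1/7 < 1? YES.
Since P[∪ A_i] ≤ 1/7 < 1, the complement has P[∩ A_i^c] ≥ 1 − 1/7 = 6/7 > 0, so some outcome avoids every A_i.

23·p = 1/7 ≈ 0.142857; existence CERTIFIED by the union bound.


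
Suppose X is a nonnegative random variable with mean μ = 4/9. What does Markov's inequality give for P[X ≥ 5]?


μ = E[X] = 4/9, a = 5.
Markov: P[X ≥ 5] ≤ μ/a = (4/9)/5 = 4/45.
Numerically: ≈ 0.088889.
(Since a = 5 > μ = 0.444444, the bound 4/45 is < 1 and informative.)

P[X ≥ 5] ≤ 4/45 ≈ 0.088889.


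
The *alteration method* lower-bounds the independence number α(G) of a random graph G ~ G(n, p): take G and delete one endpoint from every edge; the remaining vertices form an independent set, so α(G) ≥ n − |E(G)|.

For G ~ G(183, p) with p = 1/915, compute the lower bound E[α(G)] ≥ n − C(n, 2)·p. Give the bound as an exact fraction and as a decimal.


E[|E(G)|] = C(183, 2)·p = 16653 · (1/915) = 91/5.
E[α(G)] ≥ n − E[|E(G)|] = 183 − 91/5 = 824/5.
Numerically: ≈ 164.8000.
(This is only a lower bound; the true E[α(G)] may be larger.)

E[α(G)] ≥ 824/5 ≈ 164.8000.


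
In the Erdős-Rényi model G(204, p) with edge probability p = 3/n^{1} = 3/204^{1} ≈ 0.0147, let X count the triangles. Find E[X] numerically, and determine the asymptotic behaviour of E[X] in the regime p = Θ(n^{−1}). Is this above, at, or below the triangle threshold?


Number of potential triangles: C(204, 3) = 1394204.
Each occurs with probability p³ ≈ (0.0147)³ ≈ 3.18034e-06.
By linearity: E[X] = C(204, 3)·p³ ≈ 1394204 · 3.18034e-06 ≈ 4.434.
Here α = 1, so p = 3/n is exactly at the triangle threshold p ~ 1/n. Asymptotically E[X] → c³/6 = 3³/6 = 9/2 ≈ 4.500, a bounded constant. In this regime the triangle count is asymptotically Poisson(c³/6).

E[X] ≈ 4.434; in regime p = Θ(1/n^{1}) E[X] stays bounded (at the triangle threshold p ~ 1/n).


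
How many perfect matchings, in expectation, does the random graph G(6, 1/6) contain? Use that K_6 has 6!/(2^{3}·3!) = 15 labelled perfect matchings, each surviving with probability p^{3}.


K_6 has 6!/(2^{3}·3!) = 15 labelled perfect matchings.
For each such perfect matching H, let X_H = 1 if all 3 edges of H are present in G. Then P[X_H = 1] = p^{3} = (1/6)^{3} = 1/216.
Summing the indicators: E[X] = Σ_H E[X_H] = 15 · p^{3} = 15 · 1/216 = 5/72.
Numerically: E[X] ≈ 0.0694.

E[X] = 15 · (1/6)^{3} = 5/72 ≈ 0.0694.


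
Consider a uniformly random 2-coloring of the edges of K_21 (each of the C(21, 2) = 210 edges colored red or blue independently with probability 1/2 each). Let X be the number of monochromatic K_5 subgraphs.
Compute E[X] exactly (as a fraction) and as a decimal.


Let X = Σ_S X_S over the C(21, 5) = 20349 subsets S of size 5, where X_S = 1 if the K_5 on S is monochromatic.
For a fixed S, the K_5 on S has C(5, 2) = 10 edges. P[all 10 edges red] = (1/2)^10, and likewise for blue, so P[monochromatic] = 2·(1/2)^10 = 2^{1 − 10} = 1/512.
Summing: E[X] = C(21, 5) · 2^{1 − 10} = 20349 · 1/512 = 20349/512.
Numerically: E[X] ≈ 39.744.

E[X] = C(21,5)·2^(1−C(5,2)) = 20349/512 ≈ 39.744.


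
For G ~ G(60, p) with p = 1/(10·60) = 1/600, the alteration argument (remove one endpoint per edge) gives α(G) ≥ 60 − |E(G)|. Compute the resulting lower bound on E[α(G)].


E[|E(G)|] = C(60, 2)·p = 1770 · (1/600) = 59/20.
E[α(G)] ≥ n − E[|E(G)|] = 60 − 59/20 = 1141/20.
Numerically: ≈ 57.05000.
(This is only a lower bound; the true E[α(G)] may be larger.)

E[α(G)] ≥ 1141/20 ≈ 57.05000.


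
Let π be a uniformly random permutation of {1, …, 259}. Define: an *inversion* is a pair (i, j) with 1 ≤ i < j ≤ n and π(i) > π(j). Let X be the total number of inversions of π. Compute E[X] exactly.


Write X = Σ X_I over the C(259, 2) = 33411 pairs i < j, with X_I the indicator of one inversion.
There are 33411 indicators.
For each fixed pair i < j, the values π(i) and π(j) are two distinct elements of {1, …, 259} in uniformly random order; by symmetry P[π(i) > π(j)] = 1/2.
By linearity: E[X] = 33411 · (1/2) = C(259, 2) · (1/2) = 33411/2 = 33411/2 ≈ 16705.5000.

E[X] = 33411/2 = 16705.5000.


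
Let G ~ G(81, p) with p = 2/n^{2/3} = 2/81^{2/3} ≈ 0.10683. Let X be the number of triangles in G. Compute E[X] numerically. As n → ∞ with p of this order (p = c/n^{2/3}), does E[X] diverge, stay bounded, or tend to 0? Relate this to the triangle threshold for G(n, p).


Number of potential triangles: C(81, 3) = 85320.
Each occurs with probability p³ ≈ (0.10683)³ ≈ 1.2193263e-03.
By linearity: E[X] = C(81, 3)·p³ ≈ 85320 · 1.2193263e-03 ≈ 104.03292.
Since α = 2/3 < 1, p = c/n^{2/3} ≫ 1/n is above the triangle threshold p ~ 1/n. Asymptotically E[X] ~ (c³/6)·n^{3(1−α)} = (2³/6)·n^{1} → ∞; triangles are abundant w.h.p.

E[X] ≈ 104.03292; in regime p = Θ(1/n^{2/3}) E[X] diverges (above the triangle threshold p ~ 1/n).


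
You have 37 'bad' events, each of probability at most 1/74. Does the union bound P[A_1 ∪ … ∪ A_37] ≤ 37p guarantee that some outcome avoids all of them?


Union bound: P[∪_{i=1}^{37} A_i] ≤ Σ_i P[A_i] ≤ 37·p = 37·(1/74) = 1/2.
Numerically: 1/2 ≈ 0.5000.
Is 1/2 < 1? YES.
Since P[∪ A_i] ≤ 1/2 < 1, the complement has P[∩ A_i^c] ≥ 1 − 1/2 = 1/2 > 0, so some outcome avoids every A_i.

37·p = 1/2 ≈ 0.5000; existence CERTIFIED by the union bound.


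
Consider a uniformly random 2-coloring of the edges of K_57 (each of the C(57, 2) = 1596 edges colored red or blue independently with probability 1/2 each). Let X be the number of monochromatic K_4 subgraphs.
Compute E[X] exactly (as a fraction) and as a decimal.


Let X = Σ_S X_S over the C(57, 4) = 395010 subsets S of size 4, where X_S = 1 if the K_4 on S is monochromatic.
For a fixed S, the K_4 on S has C(4, 2) = 6 edges. P[all 6 edges red] = (1/2)^6, and likewise for blue, so P[monochromatic] = 2·(1/2)^6 = 2^{1 − 6} = 1/32.
By linearity: E[X] = C(57, 4) · 2^{1 − 6} = 395010 · 1/32 = 197505/16.
Numerically: E[X] ≈ 12344.062500.

E[X] = C(57,4)·2^(1−C(4,2)) = 197505/16 ≈ 12344.062500.


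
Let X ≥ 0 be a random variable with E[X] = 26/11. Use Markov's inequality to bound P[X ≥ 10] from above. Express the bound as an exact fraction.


μ = E[X] = 26/11, a = 10.
Markov: P[X ≥ 10] ≤ μ/a = (26/11)/10 = 13/55.
Numerically: ≈ 0.23636.
(Since a = 10 > μ = 2.36364, the bound 13/55 is < 1 and informative.)

P[X ≥ 10] ≤ 13/55 ≈ 0.23636.


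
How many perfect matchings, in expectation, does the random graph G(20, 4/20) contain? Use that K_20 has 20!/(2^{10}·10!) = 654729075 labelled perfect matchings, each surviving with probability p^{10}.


K_20 has 20!/(2^{10}·10!) = 654729075 labelled perfect matchings.
For each such perfect matching H, let X_H = 1 if all 10 edges of H are present in G. Then P[X_H = 1] = p^{10} = (1/5)^{10} = 1/9765625.
By linearity: E[X] = Σ_H E[X_H] = 654729075 · p^{10} = 654729075 · 1/9765625 = 26189163/390625.
Numerically: E[X] ≈ 67.044.

E[X] = 654729075 · (1/5)^{10} = 26189163/390625 ≈ 67.044.


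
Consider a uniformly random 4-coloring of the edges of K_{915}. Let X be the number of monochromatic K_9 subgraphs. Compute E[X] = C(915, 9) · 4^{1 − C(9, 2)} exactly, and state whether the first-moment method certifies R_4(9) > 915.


E[X] = C(915, 9) · 4^{1 − 36} = 1190931166636537885130 · 4^{−35} = 1190931166636537885130/1180591620717411303424.
As a reduced fraction: E[X] = 595465583318268942565/590295810358705651712 ≈ 1.0088.
Is E[X] < 1? NO.
Since E[X] ≥ 1, the first-moment bound is inconclusive at n = 915; it does NOT by itself certify R_4(9) > 915.

E[X] = 595465583318268942565/590295810358705651712 ≈ 1.0088; E[X] ≥ 1; first-moment method inconclusive here.


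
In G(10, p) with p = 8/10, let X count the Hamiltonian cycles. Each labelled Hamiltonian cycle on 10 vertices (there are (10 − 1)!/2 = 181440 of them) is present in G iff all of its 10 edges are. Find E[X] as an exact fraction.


K_10 has (10 − 1)!/2 = 181440 labelled Hamiltonian cycles.
For each such Hamiltonian cycle H, let X_H = 1 if all 10 edges of H are present in G. Then P[X_H = 1] = p^{10} = (4/5)^{10} = 1048576/9765625.
Summing the indicators: E[X] = Σ_H E[X_H] = 181440 · p^{10} = 181440 · 1048576/9765625 = 38050725888/1953125.
Numerically: E[X] ≈ 1.95e+04.

E[X] = 181440 · (4/5)^{10} = 38050725888/1953125 ≈ 1.95e+04.


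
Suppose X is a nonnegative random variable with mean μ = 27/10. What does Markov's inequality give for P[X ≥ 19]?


μ = E[X] = 27/10, a = 19.
Markov: P[X ≥ 19] ≤ μ/a = (27/10)/19 = 27/190.
Numerically: ≈ 0.14211.
(Since a = 19 > μ = 2.70000, the bound 27/190 is < 1 and informative.)

P[X ≥ 19] ≤ 27/190 ≈ 0.14211.


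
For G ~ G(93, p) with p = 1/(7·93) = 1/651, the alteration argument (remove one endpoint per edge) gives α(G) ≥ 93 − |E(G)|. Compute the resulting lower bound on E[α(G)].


E[|E(G)|] = C(93, 2)·p = 4278 · (1/651) = 46/7.
E[α(G)] ≥ n − E[|E(G)|] = 93 − 46/7 = 605/7.
Numerically: ≈ 86.428571.
(This is only a lower bound; the true E[α(G)] may be larger.)

E[α(G)] ≥ 605/7 ≈ 86.428571.


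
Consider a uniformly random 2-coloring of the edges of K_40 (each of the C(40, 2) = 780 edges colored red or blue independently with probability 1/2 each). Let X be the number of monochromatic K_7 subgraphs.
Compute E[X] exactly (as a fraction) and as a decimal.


Let X = Σ_S X_S over the C(40, 7) = 18643560 subsets S of size 7, where X_S = 1 if the K_7 on S is monochromatic.
For a fixed S, the K_7 on S has C(7, 2) = 21 edges. P[all 21 edges red] = (1/2)^21, and likewise for blue, so P[monochromatic] = 2·(1/2)^21 = 2^{1 − 21} = 1/1048576.
By linearity of expectation: E[X] = C(40, 7) · 2^{1 − 21} = 18643560 · 1/1048576 = 2330445/131072.
Numerically: E[X] ≈ 17.779884.

E[X] = C(40,7)·2^(1−C(7,2)) = 2330445/131072 ≈ 17.779884.


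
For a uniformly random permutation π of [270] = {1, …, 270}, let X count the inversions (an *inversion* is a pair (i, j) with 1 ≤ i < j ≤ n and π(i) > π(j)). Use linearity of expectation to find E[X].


Write X = Σ X_I over the C(270, 2) = 36315 pairs i < j, with X_I the indicator of one inversion.
There are 36315 indicators.
For each fixed pair i < j, the values π(i) and π(j) are two distinct elements of {1, …, 270} in uniformly random order; by symmetry P[π(i) > π(j)] = 1/2.
By linearity: E[X] = 36315 · (1/2) = C(270, 2) · (1/2) = 36315/2 = 36315/2 ≈ 18157.5000.

E[X] = 36315/2 = 18157.5000.
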